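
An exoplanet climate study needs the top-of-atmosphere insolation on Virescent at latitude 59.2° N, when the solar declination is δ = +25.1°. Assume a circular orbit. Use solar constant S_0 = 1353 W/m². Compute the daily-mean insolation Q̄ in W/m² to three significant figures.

cos h₀ = −tan(+59.2°) tan(+25.100°) = -0.7858, h₀ = 2.4748 rad.
Bracket: h₀ sin ϕ sin δ + cos ϕ cos δ sin h₀ = 2.4748×0.85896×0.42420 + 0.51204×0.90557×0.61847 = 0.901745 + 0.286777 = 1.188522.
Q̄ = (S_0/π) × [bracket] = (1353/π) × 1.188522 = 511.9 W/m².

Q̄ ≈ 512 W/m²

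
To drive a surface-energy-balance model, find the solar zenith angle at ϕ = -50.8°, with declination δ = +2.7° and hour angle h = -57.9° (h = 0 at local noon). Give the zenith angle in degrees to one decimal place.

θ_z = 72.6°

cos θ_z = sin ϕ sin δ + cos ϕ cos δ cos h = -0.036505 + 0.335487 = 0.298982.
θ_z = arccos(0.298982) = 72.6°.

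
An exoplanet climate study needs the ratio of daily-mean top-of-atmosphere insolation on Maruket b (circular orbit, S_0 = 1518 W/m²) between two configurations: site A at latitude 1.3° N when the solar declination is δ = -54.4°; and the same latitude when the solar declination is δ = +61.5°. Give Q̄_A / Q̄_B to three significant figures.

— Configuration A (ϕ=+1.3°):
cos h₀ = −tan(+1.3°) tan(-54.400°) = 0.0317, h₀ = 1.5391 rad.
Bracket: h₀ sin ϕ sin δ + cos ϕ cos δ sin h₀ = 1.5391×0.02269×-0.81310 + 0.99974×0.58212×0.99950 = -0.028395 + 0.581678 = 0.553283.
Q̄ = (S_0/π) × [bracket] = (1518/π) × 0.553283 = 267.34 W/m².
— Configuration B (ϕ=+1.3°):
cos h₀ = −tan(+1.3°) tan(+61.500°) = -0.0418, h₀ = 1.6126 rad.
Bracket: h₀ sin ϕ sin δ + cos ϕ cos δ sin h₀ = 1.6126×0.02269×0.87882 + 0.99974×0.47716×0.99913 = 0.032156 + 0.476621 = 0.508777.
Q̄ = (S_0/π) × [bracket] = (1518/π) × 0.508777 = 245.84 W/m².
Ratio Q̄_A / Q̄_B = 267.34 / 245.84 = 1.087.

Q̄_A / Q̄_B ≈ 1.09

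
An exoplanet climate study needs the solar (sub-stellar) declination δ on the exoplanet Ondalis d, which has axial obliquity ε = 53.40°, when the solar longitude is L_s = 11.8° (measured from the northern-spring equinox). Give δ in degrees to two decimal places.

sin δ = sin ε · sin L_s = sin 53.40° × sin 11.8° = 0.164173.
δ = arcsin(0.164173) = +9.45°.

δ = +9.45°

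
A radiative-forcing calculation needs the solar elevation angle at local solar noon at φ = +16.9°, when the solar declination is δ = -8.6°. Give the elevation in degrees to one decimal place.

64.5°

At local noon the hour angle is zero, so the zenith angle equals |φ − δ| = |+16.9° − (-8.600°)| = 25.500°.
Elevation = 90° − 25.500° = 64.5°.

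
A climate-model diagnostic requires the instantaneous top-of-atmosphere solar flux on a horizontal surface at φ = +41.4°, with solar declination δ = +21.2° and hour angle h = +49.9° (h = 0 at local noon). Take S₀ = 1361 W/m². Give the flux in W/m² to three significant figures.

939 W/m²

cos θ_z = sin φ sin δ + cos φ cos δ cos h = 0.239147 + 0.450466 = 0.689613.
Flux = S₀ · cos θ_z = 1361 × 0.689613 = 938.6 W/m².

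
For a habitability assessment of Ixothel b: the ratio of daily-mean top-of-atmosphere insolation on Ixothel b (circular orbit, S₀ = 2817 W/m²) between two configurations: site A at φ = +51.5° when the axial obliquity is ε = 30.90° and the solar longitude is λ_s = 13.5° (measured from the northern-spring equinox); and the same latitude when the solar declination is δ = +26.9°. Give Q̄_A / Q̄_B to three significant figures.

— Configuration A (φ=+51.5°):
Solar declination: sin δ = sin ε · sin λ_s = sin 30.90° × sin 13.5° = 0.11988, so δ = +6.885°.
cos H₀ = −tan(+51.5°) tan(+6.885°) = -0.1518, H₀ = 1.7232 rad.
Bracket: H₀ sin φ sin δ + cos φ cos δ sin H₀ = 1.7232×0.78261×0.11988 + 0.62251×0.99279×0.98841 = 0.161669 + 0.610859 = 0.772528.
Q̄ = (S₀/π) × [bracket] = (2817/π) × 0.772528 = 692.71 W/m².
— Configuration B (φ=+51.5°):
cos H₀ = −tan(+51.5°) tan(+26.900°) = -0.6378, H₀ = 2.2624 rad.
Bracket: H₀ sin φ sin δ + cos φ cos δ sin H₀ = 2.2624×0.78261×0.45243 + 0.62251×0.89180×0.77020 = 0.801062 + 0.427580 = 1.228642.
Q̄ = (S₀/π) × [bracket] = (2817/π) × 1.228642 = 1101.7 W/m².
Ratio Q̄_A / Q̄_B = 692.71 / 1101.7 = 0.6288.

Q̄_A / Q̄_B ≈ 0.629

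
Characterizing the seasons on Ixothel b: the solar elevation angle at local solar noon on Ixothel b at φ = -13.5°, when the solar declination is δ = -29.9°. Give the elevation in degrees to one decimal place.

At local noon the hour angle is zero, so the zenith angle equals |φ − δ| = |-13.5° − (-29.900°)| = 16.400°.
Elevation = 90° − 16.400° = 73.6°.

73.6°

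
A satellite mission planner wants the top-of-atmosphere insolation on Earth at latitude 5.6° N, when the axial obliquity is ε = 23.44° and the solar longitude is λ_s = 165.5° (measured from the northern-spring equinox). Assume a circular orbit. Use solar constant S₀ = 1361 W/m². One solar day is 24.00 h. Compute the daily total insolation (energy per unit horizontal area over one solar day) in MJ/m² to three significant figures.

Solar declination: sin δ = sin ε · sin λ_s = sin 23.44° × sin 165.5° = 0.09960, so δ = +5.716°.
cos H₀ = −tan(+5.6°) tan(+5.716°) = -0.0098, H₀ = 1.5806 rad.
Bracket: H₀ sin φ sin δ + cos φ cos δ sin H₀ = 1.5806×0.09758×0.09960 + 0.99523×0.99503×0.99995 = 0.015362 + 0.990234 = 1.005596.
Q̄ = (S₀/π) × [bracket] = (1361/π) × 1.005596 = 435.64 W/m².
Daily total = Q̄ × 24.00 h × 3600 s/h = 435.64 × 24.00 × 3600 / 10⁶ = 37.64 MJ/m².

37.6 MJ/m²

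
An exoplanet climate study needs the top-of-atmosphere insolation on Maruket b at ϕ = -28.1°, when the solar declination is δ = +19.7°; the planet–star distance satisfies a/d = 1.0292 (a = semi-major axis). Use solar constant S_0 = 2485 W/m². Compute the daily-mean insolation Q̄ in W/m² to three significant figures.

Q̄ ≈ 500 W/m²

cos h₀ = −tan(-28.1°) tan(+19.700°) = 0.1912, h₀ = 1.3784 rad.
Bracket: h₀ sin ϕ sin δ + cos ϕ cos δ sin h₀ = 1.3784×-0.47101×0.33710 + 0.88213×0.94147×0.98155 = -0.218859 + 0.815176 = 0.596317.
Inverse-square distance factor (a/d)² = 1.0292² = 1.059253.
Q̄ = (S_0/π) × 1.059253 × [bracket] = (2485/π) × 1.059253 × 0.596317 = 499.6 W/m².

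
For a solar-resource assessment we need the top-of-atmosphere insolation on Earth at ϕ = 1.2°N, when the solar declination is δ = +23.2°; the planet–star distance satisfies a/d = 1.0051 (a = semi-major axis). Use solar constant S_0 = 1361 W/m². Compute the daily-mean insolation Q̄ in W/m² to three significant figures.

cos h₀ = −tan(+1.2°) tan(+23.200°) = -0.0090, h₀ = 1.5798 rad.
Bracket: h₀ sin ϕ sin δ + cos ϕ cos δ sin h₀ = 1.5798×0.02094×0.39394 + 0.99978×0.91914×0.99996 = 0.013032 + 0.918901 = 0.931933.
Inverse-square distance factor (a/d)² = 1.0051² = 1.010226.
Q̄ = (S_0/π) × 1.010226 × [bracket] = (1361/π) × 1.010226 × 0.931933 = 407.9 W/m².

Q̄ ≈ 408 W/m²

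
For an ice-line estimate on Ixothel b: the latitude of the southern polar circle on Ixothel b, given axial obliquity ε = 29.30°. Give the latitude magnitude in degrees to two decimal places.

60.70°

The polar circle is the lowest latitude that experiences at least one full rotation of continuous darkness at the northern-summer solstice; it lies at |φ| = 90° − ε = 90° − 29.30° = 60.70°.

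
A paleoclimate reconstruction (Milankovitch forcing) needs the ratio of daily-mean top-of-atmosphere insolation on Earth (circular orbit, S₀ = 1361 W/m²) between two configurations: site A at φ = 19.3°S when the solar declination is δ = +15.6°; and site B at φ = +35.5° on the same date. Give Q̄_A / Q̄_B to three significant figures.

Q̄_A / Q̄_B ≈ 0.740

— Configuration A (φ=-19.3°):
cos H₀ = −tan(-19.3°) tan(+15.600°) = 0.0978, H₀ = 1.4729 rad.
Bracket: H₀ sin φ sin δ + cos φ cos δ sin H₀ = 1.4729×-0.33051×0.26892 + 0.94380×0.96316×0.99521 = -0.130912 + 0.904676 = 0.773764.
Q̄ = (S₀/π) × [bracket] = (1361/π) × 0.773764 = 335.21 W/m².
— Configuration B (φ=+35.5°):
cos H₀ = −tan(+35.5°) tan(+15.600°) = -0.1992, H₀ = 1.7713 rad.
Bracket: H₀ sin φ sin δ + cos φ cos δ sin H₀ = 1.7713×0.58070×0.26892 + 0.81412×0.96316×0.97997 = 0.276609 + 0.768422 = 1.045031.
Q̄ = (S₀/π) × [bracket] = (1361/π) × 1.045031 = 452.73 W/m².
Ratio Q̄_A / Q̄_B = 335.21 / 452.73 = 0.7404.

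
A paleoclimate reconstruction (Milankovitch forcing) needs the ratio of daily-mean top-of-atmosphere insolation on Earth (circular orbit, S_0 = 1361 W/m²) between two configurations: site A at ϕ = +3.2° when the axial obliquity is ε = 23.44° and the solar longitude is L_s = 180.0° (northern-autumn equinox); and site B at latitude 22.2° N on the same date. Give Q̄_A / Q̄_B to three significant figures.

Q̄_A / Q̄_B ≈ 1.08

— Configuration A (ϕ=+3.2°):
Solar declination: sin δ = sin ε · sin L_s = sin 23.44° × sin 180.0° = 0.00000, so δ = +0.000°.
cos h₀ = −tan(+3.2°) tan(+0.000°) = -0.0000, h₀ = 1.5708 rad.
Bracket: h₀ sin ϕ sin δ + cos ϕ cos δ sin h₀ = 1.5708×0.05582×0.00000 + 0.99844×1.00000×1.00000 = 0.000000 + 0.998440 = 0.998440.
Q̄ = (S_0/π) × [bracket] = (1361/π) × 0.998440 = 432.54 W/m².
— Configuration B (ϕ=+22.2°):
cos h₀ = −tan(+22.2°) tan(+0.000°) = -0.0000, h₀ = 1.5708 rad.
Bracket: h₀ sin ϕ sin δ + cos ϕ cos δ sin h₀ = 1.5708×0.37784×0.00000 + 0.92587×1.00000×1.00000 = 0.000000 + 0.925870 = 0.925870.
Q̄ = (S_0/π) × [bracket] = (1361/π) × 0.925870 = 401.11 W/m².
Ratio Q̄_A / Q̄_B = 432.54 / 401.11 = 1.078.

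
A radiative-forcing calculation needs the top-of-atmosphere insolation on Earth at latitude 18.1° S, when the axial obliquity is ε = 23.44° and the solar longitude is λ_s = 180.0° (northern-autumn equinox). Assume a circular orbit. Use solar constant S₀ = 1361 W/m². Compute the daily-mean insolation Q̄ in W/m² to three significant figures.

Q̄ ≈ 412 W/m²

Solar declination: sin δ = sin ε · sin λ_s = sin 23.44° × sin 180.0° = 0.00000, so δ = +0.000°.
cos H₀ = −tan(-18.1°) tan(+0.000°) = 0.0000, H₀ = 1.5708 rad.
Bracket: H₀ sin φ sin δ + cos φ cos δ sin H₀ = 1.5708×-0.31068×0.00000 + 0.95052×1.00000×1.00000 = -0.000000 + 0.950520 = 0.950520.
Q̄ = (S₀/π) × [bracket] = (1361/π) × 0.950520 = 411.8 W/m².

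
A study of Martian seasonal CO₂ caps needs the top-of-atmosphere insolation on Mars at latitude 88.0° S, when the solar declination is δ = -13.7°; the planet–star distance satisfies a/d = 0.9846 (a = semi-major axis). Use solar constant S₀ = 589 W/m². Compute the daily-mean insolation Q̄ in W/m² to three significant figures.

cos H₀ = −tan(-88.0°) tan(-13.700°) = -6.9808 ≤ −1 ⇒ polar day, H₀ = π.
Bracket: H₀ sin φ sin δ + cos φ cos δ sin H₀ = 3.1416×-0.99939×-0.23684 + 0.03490×0.97155×0.00000 = 0.743603 + 0.000000 = 0.743603.
Inverse-square distance factor (a/d)² = 0.9846² = 0.969437.
Q̄ = (S₀/π) × 0.969437 × [bracket] = (589/π) × 0.969437 × 0.743603 = 135.2 W/m².

Q̄ ≈ 135 W/m²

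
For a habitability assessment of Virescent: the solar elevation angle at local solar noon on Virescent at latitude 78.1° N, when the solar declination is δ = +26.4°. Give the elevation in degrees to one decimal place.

38.3°

At local noon the hour angle is zero, so the zenith angle equals |φ − δ| = |+78.1° − (+26.400°)| = 51.700°.
Elevation = 90° − 51.700° = 38.3°.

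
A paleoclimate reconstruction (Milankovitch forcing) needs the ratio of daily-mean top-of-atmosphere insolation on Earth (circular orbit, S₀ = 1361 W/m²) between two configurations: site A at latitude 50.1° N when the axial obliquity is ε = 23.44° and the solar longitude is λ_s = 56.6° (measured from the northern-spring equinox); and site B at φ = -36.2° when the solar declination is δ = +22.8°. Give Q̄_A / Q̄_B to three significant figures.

Q̄_A / Q̄_B ≈ 2.52

— Configuration A (φ=+50.1°):
Solar declination: sin δ = sin ε · sin λ_s = sin 23.44° × sin 56.6° = 0.33209, so δ = +19.396°.
cos H₀ = −tan(+50.1°) tan(+19.396°) = -0.4211, H₀ = 2.0054 rad.
Bracket: H₀ sin φ sin δ + cos φ cos δ sin H₀ = 2.0054×0.76717×0.33209 + 0.64145×0.94325×0.90703 = 0.510915 + 0.548796 = 1.059711.
Q̄ = (S₀/π) × [bracket] = (1361/π) × 1.059711 = 459.09 W/m².
— Configuration B (φ=-36.2°):
cos H₀ = −tan(-36.2°) tan(+22.800°) = 0.3077, H₀ = 1.2581 rad.
Bracket: H₀ sin φ sin δ + cos φ cos δ sin H₀ = 1.2581×-0.59061×0.38752 + 0.80696×0.92186×0.95150 = -0.287945 + 0.707825 = 0.419880.
Q̄ = (S₀/π) × [bracket] = (1361/π) × 0.419880 = 181.90 W/m².
Ratio Q̄_A / Q̄_B = 459.09 / 181.90 = 2.524.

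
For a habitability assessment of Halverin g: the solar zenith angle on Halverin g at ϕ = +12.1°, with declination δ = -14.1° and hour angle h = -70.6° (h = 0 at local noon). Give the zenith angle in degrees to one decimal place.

θ_z = 74.7°

cos θ_z = sin ϕ sin δ + cos ϕ cos δ cos h = -0.051066 + 0.314997 = 0.263931.
θ_z = arccos(0.263931) = 74.7°.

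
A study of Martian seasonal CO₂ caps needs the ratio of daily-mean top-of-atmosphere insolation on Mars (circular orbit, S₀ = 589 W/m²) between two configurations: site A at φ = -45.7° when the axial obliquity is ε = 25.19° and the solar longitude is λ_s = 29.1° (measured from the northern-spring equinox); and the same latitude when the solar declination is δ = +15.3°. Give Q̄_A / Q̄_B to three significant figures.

— Configuration A (φ=-45.7°):
Solar declination: sin δ = sin ε · sin λ_s = sin 25.19° × sin 29.1° = 0.20699, so δ = +11.946°.
cos H₀ = −tan(-45.7°) tan(+11.946°) = 0.2168, H₀ = 1.3522 rad.
Bracket: H₀ sin φ sin δ + cos φ cos δ sin H₀ = 1.3522×-0.71569×0.20699 + 0.69842×0.97834×0.97621 = -0.200316 + 0.667037 = 0.466721.
Q̄ = (S₀/π) × [bracket] = (589/π) × 0.466721 = 87.503 W/m².
— Configuration B (φ=-45.7°):
cos H₀ = −tan(-45.7°) tan(+15.300°) = 0.2803, H₀ = 1.2867 rad.
Bracket: H₀ sin φ sin δ + cos φ cos δ sin H₀ = 1.2867×-0.71569×0.26387 + 0.69842×0.96456×0.95990 = -0.242992 + 0.646654 = 0.403662.
Q̄ = (S₀/π) × [bracket] = (589/π) × 0.403662 = 75.680 W/m².
Ratio Q̄_A / Q̄_B = 87.503 / 75.680 = 1.156.

Q̄_A / Q̄_B ≈ 1.16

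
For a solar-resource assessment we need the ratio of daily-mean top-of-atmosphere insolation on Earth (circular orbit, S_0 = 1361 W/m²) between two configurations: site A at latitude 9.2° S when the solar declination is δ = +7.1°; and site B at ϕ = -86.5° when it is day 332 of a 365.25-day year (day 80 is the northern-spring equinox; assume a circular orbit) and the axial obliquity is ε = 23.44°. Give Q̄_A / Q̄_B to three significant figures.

— Configuration A (ϕ=-9.2°):
cos h₀ = −tan(-9.2°) tan(+7.100°) = 0.0202, h₀ = 1.5506 rad.
Bracket: h₀ sin ϕ sin δ + cos ϕ cos δ sin h₀ = 1.5506×-0.15988×0.12360 + 0.98714×0.99233×0.99980 = -0.030642 + 0.979373 = 0.948731.
Q̄ = (S_0/π) × [bracket] = (1361/π) × 0.948731 = 411.01 W/m².
— Configuration B (ϕ=-86.5°):
Solar longitude: L_s = 360° × (332 − 80)/365.25 = 248.378°.
sin δ = sin 23.44° × sin 248.378° = -0.36980, so δ = -21.703°.
cos h₀ = −tan(-86.5°) tan(-21.703°) = -6.5074 ≤ −1 ⇒ polar day, h₀ = π.
Bracket: h₀ sin ϕ sin δ + cos ϕ cos δ sin h₀ = 3.1416×-0.99813×-0.36980 + 0.06105×0.92911×0.00000 = 1.159591 + 0.000000 = 1.159591.
Q̄ = (S_0/π) × [bracket] = (1361/π) × 1.159591 = 502.36 W/m².
Ratio Q̄_A / Q̄_B = 411.01 / 502.36 = 0.8182.

Q̄_A / Q̄_B ≈ 0.818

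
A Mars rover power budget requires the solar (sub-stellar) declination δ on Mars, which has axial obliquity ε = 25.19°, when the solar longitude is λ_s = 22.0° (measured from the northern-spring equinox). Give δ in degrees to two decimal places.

δ = +9.17°

sin δ = sin ε · sin λ_s = sin 25.19° × sin 22.0° = 0.159441.
δ = arcsin(0.159441) = +9.17°.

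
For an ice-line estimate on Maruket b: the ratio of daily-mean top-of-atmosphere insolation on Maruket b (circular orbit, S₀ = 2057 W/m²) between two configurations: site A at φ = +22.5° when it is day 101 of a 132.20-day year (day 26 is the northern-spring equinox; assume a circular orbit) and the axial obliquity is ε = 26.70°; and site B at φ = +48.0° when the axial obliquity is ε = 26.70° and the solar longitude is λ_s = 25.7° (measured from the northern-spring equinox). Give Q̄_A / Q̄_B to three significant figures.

— Configuration A (φ=+22.5°):
Solar longitude: λ_s = 360° × (101 − 26)/132.20 = 204.236°.
sin δ = sin 26.70° × sin 204.236° = -0.18444, so δ = -10.629°.
cos H₀ = −tan(+22.5°) tan(-10.629°) = 0.0777, H₀ = 1.4930 rad.
Bracket: H₀ sin φ sin δ + cos φ cos δ sin H₀ = 1.4930×0.38268×-0.18444 + 0.92388×0.98284×0.99697 = -0.105378 + 0.905275 = 0.799897.
Q̄ = (S₀/π) × [bracket] = (2057/π) × 0.799897 = 523.74 W/m².
— Configuration B (φ=+48.0°):
Solar declination: sin δ = sin ε · sin λ_s = sin 26.70° × sin 25.7° = 0.19485, so δ = +11.236°.
cos H₀ = −tan(+48.0°) tan(+11.236°) = -0.2206, H₀ = 1.7933 rad.
Bracket: H₀ sin φ sin δ + cos φ cos δ sin H₀ = 1.7933×0.74314×0.19485 + 0.66913×0.98083×0.97536 = 0.259671 + 0.640131 = 0.899802.
Q̄ = (S₀/π) × [bracket] = (2057/π) × 0.899802 = 589.16 W/m².
Ratio Q̄_A / Q̄_B = 523.74 / 589.16 = 0.8890.

Q̄_A / Q̄_B ≈ 0.889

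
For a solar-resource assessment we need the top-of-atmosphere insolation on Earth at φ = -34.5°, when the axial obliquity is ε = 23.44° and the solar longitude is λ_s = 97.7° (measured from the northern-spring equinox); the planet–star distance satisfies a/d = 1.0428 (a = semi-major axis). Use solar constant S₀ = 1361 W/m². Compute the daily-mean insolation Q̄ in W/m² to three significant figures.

Q̄ ≈ 207 W/m²

Solar declination: sin δ = sin ε · sin λ_s = sin 23.44° × sin 97.7° = 0.39420, so δ = +23.216°.
cos H₀ = −tan(-34.5°) tan(+23.216°) = 0.2948, H₀ = 1.2716 rad.
Bracket: H₀ sin φ sin δ + cos φ cos δ sin H₀ = 1.2716×-0.56641×0.39420 + 0.82413×0.91902×0.95556 = -0.283921 + 0.723733 = 0.439812.
Inverse-square distance factor (a/d)² = 1.0428² = 1.087432.
Q̄ = (S₀/π) × 1.087432 × [bracket] = (1361/π) × 1.087432 × 0.439812 = 207.2 W/m².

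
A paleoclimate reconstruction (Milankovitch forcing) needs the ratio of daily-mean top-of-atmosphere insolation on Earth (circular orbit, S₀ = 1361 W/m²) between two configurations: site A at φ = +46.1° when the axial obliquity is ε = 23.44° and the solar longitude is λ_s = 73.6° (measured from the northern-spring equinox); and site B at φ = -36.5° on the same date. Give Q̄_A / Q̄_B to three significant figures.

— Configuration A (φ=+46.1°):
Solar declination: sin δ = sin ε · sin λ_s = sin 23.44° × sin 73.6° = 0.38160, so δ = +22.433°.
cos H₀ = −tan(+46.1°) tan(+22.433°) = -0.4290, H₀ = 2.0142 rad.
Bracket: H₀ sin φ sin δ + cos φ cos δ sin H₀ = 2.0142×0.72055×0.38160 + 0.69340×0.92433×0.90330 = 0.553828 + 0.578952 = 1.132780.
Q̄ = (S₀/π) × [bracket] = (1361/π) × 1.132780 = 490.74 W/m².
— Configuration B (φ=-36.5°):
cos H₀ = −tan(-36.5°) tan(+22.433°) = 0.3055, H₀ = 1.2603 rad.
Bracket: H₀ sin φ sin δ + cos φ cos δ sin H₀ = 1.2603×-0.59482×0.38160 + 0.80386×0.92433×0.95220 = -0.286067 + 0.707515 = 0.421448.
Q̄ = (S₀/π) × [bracket] = (1361/π) × 0.421448 = 182.58 W/m².
Ratio Q̄_A / Q̄_B = 490.74 / 182.58 = 2.688.

Q̄_A / Q̄_B ≈ 2.69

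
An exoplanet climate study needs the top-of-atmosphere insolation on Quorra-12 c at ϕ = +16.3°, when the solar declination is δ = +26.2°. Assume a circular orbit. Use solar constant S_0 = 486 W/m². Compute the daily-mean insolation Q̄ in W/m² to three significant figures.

Q̄ ≈ 165 W/m²

cos h₀ = −tan(+16.3°) tan(+26.200°) = -0.1439, h₀ = 1.7152 rad.
Bracket: h₀ sin ϕ sin δ + cos ϕ cos δ sin h₀ = 1.7152×0.28067×0.44151 + 0.95981×0.89726×0.98959 = 0.212545 + 0.852234 = 1.064779.
Q̄ = (S_0/π) × [bracket] = (486/π) × 1.064779 = 164.7 W/m².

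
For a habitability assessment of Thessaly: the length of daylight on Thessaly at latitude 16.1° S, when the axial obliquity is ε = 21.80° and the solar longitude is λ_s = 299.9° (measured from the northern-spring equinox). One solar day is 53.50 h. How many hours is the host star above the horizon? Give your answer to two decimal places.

28.42 h

Solar declination: sin δ = sin ε · sin λ_s = sin 21.80° × sin 299.9° = -0.32194, so δ = -18.780°.
cos H₀ = −tan φ · tan δ = −tan(-16.1°) × tan(-18.780°) = -0.0981, so H₀ = 1.6691 rad = 95.63°.
Daylight = 2H₀/(2π) × 53.50 h = (1.6691/π) × 53.50 = 28.42 h.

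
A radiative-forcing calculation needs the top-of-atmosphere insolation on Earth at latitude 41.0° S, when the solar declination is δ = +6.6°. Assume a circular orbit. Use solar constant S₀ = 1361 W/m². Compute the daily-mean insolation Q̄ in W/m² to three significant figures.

cos H₀ = −tan(-41.0°) tan(+6.600°) = 0.1006, H₀ = 1.4700 rad.
Bracket: H₀ sin φ sin δ + cos φ cos δ sin H₀ = 1.4700×-0.65606×0.11494 + 0.75471×0.99337×0.99493 = -0.110849 + 0.745905 = 0.635056.
Q̄ = (S₀/π) × [bracket] = (1361/π) × 0.635056 = 275.1 W/m².

Q̄ ≈ 275 W/m²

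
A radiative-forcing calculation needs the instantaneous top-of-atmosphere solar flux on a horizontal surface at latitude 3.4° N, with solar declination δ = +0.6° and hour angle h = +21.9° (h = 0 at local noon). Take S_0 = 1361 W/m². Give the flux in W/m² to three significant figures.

1.26e+03 W/m²

cos θ_z = sin ϕ sin δ + cos ϕ cos δ cos h = 0.000621 + 0.926152 = 0.926773.
Flux = S_0 · cos θ_z = 1361 × 0.926773 = 1261 W/m².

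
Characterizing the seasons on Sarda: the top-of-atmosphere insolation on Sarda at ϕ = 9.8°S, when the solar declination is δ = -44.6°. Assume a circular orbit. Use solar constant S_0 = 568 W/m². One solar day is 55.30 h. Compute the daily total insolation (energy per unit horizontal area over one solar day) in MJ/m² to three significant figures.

cos h₀ = −tan(-9.8°) tan(-44.600°) = -0.1703, h₀ = 1.7420 rad.
Bracket: h₀ sin ϕ sin δ + cos ϕ cos δ sin h₀ = 1.7420×-0.17021×-0.70215 + 0.98541×0.71203×0.98539 = 0.208192 + 0.691391 = 0.899583.
Q̄ = (S_0/π) × [bracket] = (568/π) × 0.899583 = 162.64 W/m².
Daily total = Q̄ × 55.30 h × 3600 s/h = 162.64 × 55.30 × 3600 / 10⁶ = 32.38 MJ/m².

32.4 MJ/m²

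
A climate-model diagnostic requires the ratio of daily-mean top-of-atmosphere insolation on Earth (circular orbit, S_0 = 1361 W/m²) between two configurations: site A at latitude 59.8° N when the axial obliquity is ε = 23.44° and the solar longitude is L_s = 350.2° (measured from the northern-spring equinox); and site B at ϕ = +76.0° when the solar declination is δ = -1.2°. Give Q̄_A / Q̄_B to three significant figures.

Q̄_A / Q̄_B ≈ 1.96

— Configuration A (ϕ=+59.8°):
Solar declination: sin δ = sin ε · sin L_s = sin 23.44° × sin 350.2° = -0.06771, so δ = -3.882°.
cos h₀ = −tan(+59.8°) tan(-3.882°) = 0.1166, h₀ = 1.4539 rad.
Bracket: h₀ sin ϕ sin δ + cos ϕ cos δ sin h₀ = 1.4539×0.86427×-0.06771 + 0.50302×0.99771×0.99318 = -0.085082 + 0.498445 = 0.413363.
Q̄ = (S_0/π) × [bracket] = (1361/π) × 0.413363 = 179.08 W/m².
— Configuration B (ϕ=+76.0°):
cos h₀ = −tan(+76.0°) tan(-1.200°) = 0.0840, h₀ = 1.4867 rad.
Bracket: h₀ sin ϕ sin δ + cos ϕ cos δ sin h₀ = 1.4867×0.97030×-0.02094 + 0.24192×0.99978×0.99646 = -0.030207 + 0.241011 = 0.210804.
Q̄ = (S_0/π) × [bracket] = (1361/π) × 0.210804 = 91.324 W/m².
Ratio Q̄_A / Q̄_B = 179.08 / 91.324 = 1.961.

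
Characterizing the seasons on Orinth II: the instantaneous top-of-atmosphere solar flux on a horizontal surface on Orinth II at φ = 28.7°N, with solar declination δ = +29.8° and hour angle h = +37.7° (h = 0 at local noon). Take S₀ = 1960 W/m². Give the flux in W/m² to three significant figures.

cos θ_z = sin φ sin δ + cos φ cos δ cos h = 0.238659 + 0.602245 = 0.840904.
Flux = S₀ · cos θ_z = 1960 × 0.840904 = 1648 W/m².

1.65e+03 W/m²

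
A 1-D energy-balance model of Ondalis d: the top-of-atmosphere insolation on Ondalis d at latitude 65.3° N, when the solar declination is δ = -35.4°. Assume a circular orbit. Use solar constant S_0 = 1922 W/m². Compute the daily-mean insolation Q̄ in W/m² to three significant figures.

cos h₀ = −tan(+65.3°) tan(-35.400°) = 1.5451 ≥ 1 ⇒ polar night, h₀ = 0 and Q̄ = 0.

Q̄ ≈ 0.00 W/m²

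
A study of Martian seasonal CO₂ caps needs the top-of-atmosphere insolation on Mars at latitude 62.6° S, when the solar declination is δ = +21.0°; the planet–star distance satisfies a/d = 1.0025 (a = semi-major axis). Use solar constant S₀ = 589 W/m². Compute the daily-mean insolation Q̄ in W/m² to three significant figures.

cos H₀ = −tan(-62.6°) tan(+21.000°) = 0.7405, H₀ = 0.7369 rad.
Bracket: H₀ sin φ sin δ + cos φ cos δ sin H₀ = 0.7369×-0.88782×0.35837 + 0.46020×0.93358×0.67200 = -0.234458 + 0.288714 = 0.054256.
Inverse-square distance factor (a/d)² = 1.0025² = 1.005006.
Q̄ = (S₀/π) × 1.005006 × [bracket] = (589/π) × 1.005006 × 0.054256 = 10.22 W/m².

Q̄ ≈ 10.2 W/m²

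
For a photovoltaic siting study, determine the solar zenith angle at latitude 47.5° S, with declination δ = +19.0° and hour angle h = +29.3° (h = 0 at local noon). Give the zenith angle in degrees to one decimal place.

cos θ_z = sin ϕ sin δ + cos ϕ cos δ cos h = -0.240034 + 0.557063 = 0.317029.
θ_z = arccos(0.317029) = 71.5°.

θ_z = 71.5°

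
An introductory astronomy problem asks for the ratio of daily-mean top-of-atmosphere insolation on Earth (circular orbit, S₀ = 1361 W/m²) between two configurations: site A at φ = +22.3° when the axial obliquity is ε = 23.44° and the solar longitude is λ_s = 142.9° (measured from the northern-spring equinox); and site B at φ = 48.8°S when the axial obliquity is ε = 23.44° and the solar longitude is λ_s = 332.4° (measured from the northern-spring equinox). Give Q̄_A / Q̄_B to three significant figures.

Q̄_A / Q̄_B ≈ 1.19

— Configuration A (φ=+22.3°):
Solar declination: sin δ = sin ε · sin λ_s = sin 23.44° × sin 142.9° = 0.23995, so δ = +13.884°.
cos H₀ = −tan(+22.3°) tan(+13.884°) = -0.1014, H₀ = 1.6723 rad.
Bracket: H₀ sin φ sin δ + cos φ cos δ sin H₀ = 1.6723×0.37946×0.23995 + 0.92521×0.97079×0.99485 = 0.152265 + 0.893559 = 1.045824.
Q̄ = (S₀/π) × [bracket] = (1361/π) × 1.045824 = 453.07 W/m².
— Configuration B (φ=-48.8°):
Solar declination: sin δ = sin ε · sin λ_s = sin 23.44° × sin 332.4° = -0.18429, so δ = -10.620°.
cos H₀ = −tan(-48.8°) tan(-10.620°) = -0.2142, H₀ = 1.7867 rad.
Bracket: H₀ sin φ sin δ + cos φ cos δ sin H₀ = 1.7867×-0.75241×-0.18429 + 0.65869×0.98287×0.97679 = 0.247747 + 0.632380 = 0.880127.
Q̄ = (S₀/π) × [bracket] = (1361/π) × 0.880127 = 381.29 W/m².
Ratio Q̄_A / Q̄_B = 453.07 / 381.29 = 1.188.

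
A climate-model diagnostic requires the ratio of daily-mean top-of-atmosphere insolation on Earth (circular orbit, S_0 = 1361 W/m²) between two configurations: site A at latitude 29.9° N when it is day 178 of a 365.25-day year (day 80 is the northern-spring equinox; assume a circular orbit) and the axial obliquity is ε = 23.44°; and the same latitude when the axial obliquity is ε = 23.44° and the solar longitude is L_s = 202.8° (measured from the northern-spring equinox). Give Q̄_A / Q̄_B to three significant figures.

— Configuration A (ϕ=+29.9°):
Solar longitude: L_s = 360° × (178 − 80)/365.25 = 96.591°.
sin δ = sin 23.44° × sin 96.591° = 0.39516, so δ = +23.276°.
cos h₀ = −tan(+29.9°) tan(+23.276°) = -0.2474, h₀ = 1.8207 rad.
Bracket: h₀ sin ϕ sin δ + cos ϕ cos δ sin h₀ = 1.8207×0.49849×0.39516 + 0.86690×0.91861×0.96892 = 0.358648 + 0.771593 = 1.130241.
Q̄ = (S_0/π) × [bracket] = (1361/π) × 1.130241 = 489.64 W/m².
— Configuration B (ϕ=+29.9°):
Solar declination: sin δ = sin ε · sin L_s = sin 23.44° × sin 202.8° = -0.15415, so δ = -8.867°.
cos h₀ = −tan(+29.9°) tan(-8.867°) = 0.0897, h₀ = 1.4810 rad.
Bracket: h₀ sin ϕ sin δ + cos ϕ cos δ sin h₀ = 1.4810×0.49849×-0.15415 + 0.86690×0.98805×0.99597 = -0.113803 + 0.853089 = 0.739286.
Q̄ = (S_0/π) × [bracket] = (1361/π) × 0.739286 = 320.27 W/m².
Ratio Q̄_A / Q̄_B = 489.64 / 320.27 = 1.529.

Q̄_A / Q̄_B ≈ 1.53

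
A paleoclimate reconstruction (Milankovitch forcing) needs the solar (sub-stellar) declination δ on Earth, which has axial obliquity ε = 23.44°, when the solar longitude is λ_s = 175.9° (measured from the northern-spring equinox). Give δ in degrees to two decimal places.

δ = +1.63°

sin δ = sin ε · sin λ_s = sin 23.44° × sin 175.9° = 0.028441.
δ = arcsin(0.028441) = +1.63°.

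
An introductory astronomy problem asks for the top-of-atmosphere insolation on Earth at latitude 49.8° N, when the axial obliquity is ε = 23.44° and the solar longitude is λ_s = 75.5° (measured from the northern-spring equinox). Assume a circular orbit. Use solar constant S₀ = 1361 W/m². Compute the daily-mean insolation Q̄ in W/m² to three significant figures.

Q̄ ≈ 490 W/m²

Solar declination: sin δ = sin ε · sin λ_s = sin 23.44° × sin 75.5° = 0.38512, so δ = +22.651°.
cos H₀ = −tan(+49.8°) tan(+22.651°) = -0.4938, H₀ = 2.0873 rad.
Bracket: H₀ sin φ sin δ + cos φ cos δ sin H₀ = 2.0873×0.76380×0.38512 + 0.64546×0.92287×0.86957 = 0.613989 + 0.517982 = 1.131971.
Q̄ = (S₀/π) × [bracket] = (1361/π) × 1.131971 = 490.4 W/m².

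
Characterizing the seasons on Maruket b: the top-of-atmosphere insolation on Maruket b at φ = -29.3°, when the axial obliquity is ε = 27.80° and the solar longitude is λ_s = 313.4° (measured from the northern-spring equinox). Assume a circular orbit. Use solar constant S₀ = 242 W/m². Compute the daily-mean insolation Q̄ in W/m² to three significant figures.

Solar declination: sin δ = sin ε · sin λ_s = sin 27.80° × sin 313.4° = -0.33886, so δ = -19.808°.
cos H₀ = −tan(-29.3°) tan(-19.808°) = -0.2021, H₀ = 1.7743 rad.
Bracket: H₀ sin φ sin δ + cos φ cos δ sin H₀ = 1.7743×-0.48938×-0.33886 + 0.87207×0.94084×0.97936 = 0.294234 + 0.803544 = 1.097778.
Q̄ = (S₀/π) × [bracket] = (242/π) × 1.097778 = 84.56 W/m².

Q̄ ≈ 84.6 W/m²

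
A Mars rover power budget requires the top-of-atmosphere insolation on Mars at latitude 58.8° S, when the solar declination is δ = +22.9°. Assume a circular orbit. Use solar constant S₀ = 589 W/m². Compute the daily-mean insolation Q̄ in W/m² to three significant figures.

Q̄ ≈ 14.3 W/m²

cos H₀ = −tan(-58.8°) tan(+22.900°) = 0.6975, H₀ = 0.7989 rad.
Bracket: H₀ sin φ sin δ + cos φ cos δ sin H₀ = 0.7989×-0.85536×0.38912 + 0.51803×0.92119×0.71659 = -0.265904 + 0.341960 = 0.076056.
Q̄ = (S₀/π) × [bracket] = (589/π) × 0.076056 = 14.26 W/m².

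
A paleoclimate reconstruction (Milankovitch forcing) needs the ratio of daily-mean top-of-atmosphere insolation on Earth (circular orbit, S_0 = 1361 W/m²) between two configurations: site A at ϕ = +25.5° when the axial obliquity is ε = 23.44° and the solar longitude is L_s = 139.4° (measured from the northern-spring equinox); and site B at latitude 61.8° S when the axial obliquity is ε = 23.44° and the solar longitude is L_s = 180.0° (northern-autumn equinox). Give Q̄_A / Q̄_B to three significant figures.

Q̄_A / Q̄_B ≈ 2.23

— Configuration A (ϕ=+25.5°):
Solar declination: sin δ = sin ε · sin L_s = sin 23.44° × sin 139.4° = 0.25887, so δ = +15.003°.
cos h₀ = −tan(+25.5°) tan(+15.003°) = -0.1278, h₀ = 1.6990 rad.
Bracket: h₀ sin ϕ sin δ + cos ϕ cos δ sin h₀ = 1.6990×0.43051×0.25887 + 0.90259×0.96591×0.99180 = 0.189347 + 0.864672 = 1.054019.
Q̄ = (S_0/π) × [bracket] = (1361/π) × 1.054019 = 456.62 W/m².
— Configuration B (ϕ=-61.8°):
Solar declination: sin δ = sin ε · sin L_s = sin 23.44° × sin 180.0° = 0.00000, so δ = +0.000°.
cos h₀ = −tan(-61.8°) tan(+0.000°) = 0.0000, h₀ = 1.5708 rad.
Bracket: h₀ sin ϕ sin δ + cos ϕ cos δ sin h₀ = 1.5708×-0.88130×0.00000 + 0.47255×1.00000×1.00000 = -0.000000 + 0.472550 = 0.472550.
Q̄ = (S_0/π) × [bracket] = (1361/π) × 0.472550 = 204.72 W/m².
Ratio Q̄_A / Q̄_B = 456.62 / 204.72 = 2.230.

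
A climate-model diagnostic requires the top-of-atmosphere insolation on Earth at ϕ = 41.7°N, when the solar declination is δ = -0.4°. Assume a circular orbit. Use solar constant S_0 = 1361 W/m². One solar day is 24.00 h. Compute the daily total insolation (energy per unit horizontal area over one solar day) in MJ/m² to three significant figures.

cos h₀ = −tan(+41.7°) tan(-0.400°) = 0.0062, h₀ = 1.5646 rad.
Bracket: h₀ sin ϕ sin δ + cos ϕ cos δ sin h₀ = 1.5646×0.66523×-0.00698 + 0.74664×0.99998×0.99998 = -0.007265 + 0.746610 = 0.739345.
Q̄ = (S_0/π) × [bracket] = (1361/π) × 0.739345 = 320.30 W/m².
Daily total = Q̄ × 24.00 h × 3600 s/h = 320.30 × 24.00 × 3600 / 10⁶ = 27.67 MJ/m².

27.7 MJ/m²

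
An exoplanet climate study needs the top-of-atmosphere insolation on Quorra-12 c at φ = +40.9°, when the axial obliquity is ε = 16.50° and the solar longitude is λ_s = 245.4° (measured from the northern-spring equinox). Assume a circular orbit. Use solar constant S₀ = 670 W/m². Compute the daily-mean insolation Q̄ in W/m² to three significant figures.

Solar declination: sin δ = sin ε · sin λ_s = sin 16.50° × sin 245.4° = -0.25824, so δ = -14.965°.
cos H₀ = −tan(+40.9°) tan(-14.965°) = 0.2315, H₀ = 1.3371 rad.
Bracket: H₀ sin φ sin δ + cos φ cos δ sin H₀ = 1.3371×0.65474×-0.25824 + 0.75585×0.96608×0.97282 = -0.226077 + 0.710364 = 0.484287.
Q̄ = (S₀/π) × [bracket] = (670/π) × 0.484287 = 103.3 W/m².

Q̄ ≈ 103 W/m²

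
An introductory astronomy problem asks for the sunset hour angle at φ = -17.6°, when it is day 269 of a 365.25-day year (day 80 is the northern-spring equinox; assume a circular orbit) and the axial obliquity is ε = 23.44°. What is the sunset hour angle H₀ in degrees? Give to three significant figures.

H₀ = 90.8°

Solar longitude: λ_s = 360° × (269 − 80)/365.25 = 186.283°.
sin δ = sin 23.44° × sin 186.283° = -0.04354, so δ = -2.495°.
cos H₀ = −tan φ · tan δ = −tan(-17.6°) × tan(-2.495°) = -0.0138, so H₀ = 1.5846 rad = 90.79°.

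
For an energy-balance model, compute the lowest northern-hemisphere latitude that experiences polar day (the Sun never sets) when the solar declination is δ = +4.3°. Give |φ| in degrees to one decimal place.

Polar day requires cos H₀ = −tan φ tan δ ≤ −1, i.e. tan φ tan δ ≥ 1.
The boundary is |tan φ| · |tan δ| = 1, so |φ| = 90° − |δ| = 90° − 4.3° = 85.7° in the northern hemisphere.

|φ| = 85.7°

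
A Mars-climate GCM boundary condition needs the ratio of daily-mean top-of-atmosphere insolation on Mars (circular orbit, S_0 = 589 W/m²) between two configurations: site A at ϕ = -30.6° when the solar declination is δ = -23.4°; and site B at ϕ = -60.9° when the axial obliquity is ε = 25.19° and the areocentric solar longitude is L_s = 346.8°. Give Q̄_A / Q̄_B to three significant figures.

Q̄_A / Q̄_B ≈ 1.81

— Configuration A (ϕ=-30.6°):
cos h₀ = −tan(-30.6°) tan(-23.400°) = -0.2559, h₀ = 1.8296 rad.
Bracket: h₀ sin ϕ sin δ + cos ϕ cos δ sin h₀ = 1.8296×-0.50904×-0.39715 + 0.86074×0.91775×0.96670 = 0.369882 + 0.763639 = 1.133521.
Q̄ = (S_0/π) × [bracket] = (589/π) × 1.133521 = 212.52 W/m².
— Configuration B (ϕ=-60.9°):
sin δ = sin 25.19° × sin 346.8° = -0.09719, so δ = -5.577°.
cos h₀ = −tan(-60.9°) tan(-5.577°) = -0.1754, h₀ = 1.7472 rad.
Bracket: h₀ sin ϕ sin δ + cos ϕ cos δ sin h₀ = 1.7472×-0.87377×-0.09719 + 0.48634×0.99527×0.98449 = 0.148375 + 0.476532 = 0.624907.
Q̄ = (S_0/π) × [bracket] = (589/π) × 0.624907 = 117.16 W/m².
Ratio Q̄_A / Q̄_B = 212.52 / 117.16 = 1.814.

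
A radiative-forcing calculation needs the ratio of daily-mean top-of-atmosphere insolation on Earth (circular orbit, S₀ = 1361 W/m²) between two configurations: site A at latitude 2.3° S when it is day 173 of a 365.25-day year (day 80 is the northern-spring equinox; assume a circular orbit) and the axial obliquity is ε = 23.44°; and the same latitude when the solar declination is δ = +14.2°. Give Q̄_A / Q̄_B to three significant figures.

— Configuration A (φ=-2.3°):
Solar longitude: λ_s = 360° × (173 − 80)/365.25 = 91.663°.
sin δ = sin 23.44° × sin 91.663° = 0.39762, so δ = +23.430°.
cos H₀ = −tan(-2.3°) tan(+23.430°) = 0.0174, H₀ = 1.5534 rad.
Bracket: H₀ sin φ sin δ + cos φ cos δ sin H₀ = 1.5534×-0.04013×0.39762 + 0.99919×0.91755×0.99985 = -0.024787 + 0.916669 = 0.891882.
Q̄ = (S₀/π) × [bracket] = (1361/π) × 0.891882 = 386.38 W/m².
— Configuration B (φ=-2.3°):
cos H₀ = −tan(-2.3°) tan(+14.200°) = 0.0102, H₀ = 1.5606 rad.
Bracket: H₀ sin φ sin δ + cos φ cos δ sin H₀ = 1.5606×-0.04013×0.24531 + 0.99919×0.96945×0.99995 = -0.015363 + 0.968616 = 0.953253.
Q̄ = (S₀/π) × [bracket] = (1361/π) × 0.953253 = 412.97 W/m².
Ratio Q̄_A / Q̄_B = 386.38 / 412.97 = 0.9356.

Q̄_A / Q̄_B ≈ 0.936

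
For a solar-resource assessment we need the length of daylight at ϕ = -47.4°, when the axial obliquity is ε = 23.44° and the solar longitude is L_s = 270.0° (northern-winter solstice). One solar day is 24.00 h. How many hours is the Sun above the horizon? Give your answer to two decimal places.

Solar declination: sin δ = sin ε · sin L_s = sin 23.44° × sin 270.0° = -0.39779, so δ = -23.440°.
cos h₀ = −tan ϕ · tan δ = −tan(-47.4°) × tan(-23.440°) = -0.4715, so h₀ = 2.0618 rad = 118.13°.
Daylight = 2h₀/(2π) × 24.00 h = (2.0618/π) × 24.00 = 15.75 h.

15.75 h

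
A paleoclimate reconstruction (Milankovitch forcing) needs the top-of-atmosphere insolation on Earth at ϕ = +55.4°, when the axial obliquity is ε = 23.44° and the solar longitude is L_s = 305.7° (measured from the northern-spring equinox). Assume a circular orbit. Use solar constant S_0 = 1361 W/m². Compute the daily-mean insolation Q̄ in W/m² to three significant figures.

Q̄ ≈ 81.0 W/m²

Solar declination: sin δ = sin ε · sin L_s = sin 23.44° × sin 305.7° = -0.32304, so δ = -18.847°.
cos h₀ = −tan(+55.4°) tan(-18.847°) = 0.4948, h₀ = 1.0532 rad.
Bracket: h₀ sin ϕ sin δ + cos ϕ cos δ sin h₀ = 1.0532×0.82314×-0.32304 + 0.56784×0.94639×0.86901 = -0.280053 + 0.467004 = 0.186951.
Q̄ = (S_0/π) × [bracket] = (1361/π) × 0.186951 = 80.99 W/m².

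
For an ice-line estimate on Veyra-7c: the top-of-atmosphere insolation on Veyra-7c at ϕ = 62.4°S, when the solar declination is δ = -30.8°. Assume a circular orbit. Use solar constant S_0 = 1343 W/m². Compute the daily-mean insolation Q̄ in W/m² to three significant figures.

cos h₀ = −tan(-62.4°) tan(-30.800°) = -1.1403 ≤ −1 ⇒ polar day, h₀ = π.
Bracket: h₀ sin ϕ sin δ + cos ϕ cos δ sin h₀ = 3.1416×-0.88620×-0.51204 + 0.46330×0.85896×0.00000 = 1.425563 + 0.000000 = 1.425563.
Q̄ = (S_0/π) × [bracket] = (1343/π) × 1.425563 = 609.4 W/m².

Q̄ ≈ 609 W/m²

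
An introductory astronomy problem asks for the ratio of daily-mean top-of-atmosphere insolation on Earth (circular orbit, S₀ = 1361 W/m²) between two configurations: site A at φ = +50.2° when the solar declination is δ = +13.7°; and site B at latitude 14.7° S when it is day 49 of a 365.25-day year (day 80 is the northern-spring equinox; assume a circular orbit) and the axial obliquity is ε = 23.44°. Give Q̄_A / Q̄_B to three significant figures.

— Configuration A (φ=+50.2°):
cos H₀ = −tan(+50.2°) tan(+13.700°) = -0.2926, H₀ = 1.8677 rad.
Bracket: H₀ sin φ sin δ + cos φ cos δ sin H₀ = 1.8677×0.76828×0.23684 + 0.64011×0.97155×0.95624 = 0.339846 + 0.594685 = 0.934531.
Q̄ = (S₀/π) × [bracket] = (1361/π) × 0.934531 = 404.86 W/m².
— Configuration B (φ=-14.7°):
Solar longitude: λ_s = 360° × (49 − 80)/365.25 = -30.554°, i.e. -30.554° + 360° = 329.446°.
sin δ = sin 23.44° × sin 329.446° = -0.20222, so δ = -11.667°.
cos H₀ = −tan(-14.7°) tan(-11.667°) = -0.0542, H₀ = 1.6250 rad.
Bracket: H₀ sin φ sin δ + cos φ cos δ sin H₀ = 1.6250×-0.25376×-0.20222 + 0.96727×0.97934×0.99853 = 0.083387 + 0.945894 = 1.029281.
Q̄ = (S₀/π) × [bracket] = (1361/π) × 1.029281 = 445.90 W/m².
Ratio Q̄_A / Q̄_B = 404.86 / 445.90 = 0.9080.

Q̄_A / Q̄_B ≈ 0.908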